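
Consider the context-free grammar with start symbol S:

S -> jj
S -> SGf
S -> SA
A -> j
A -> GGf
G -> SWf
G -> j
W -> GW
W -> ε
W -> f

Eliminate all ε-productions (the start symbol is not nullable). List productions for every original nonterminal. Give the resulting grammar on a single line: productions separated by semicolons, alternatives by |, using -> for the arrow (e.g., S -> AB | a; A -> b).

S -> SA | jj | SGf; A -> j | GGf; G -> j | Sf | SWf; W -> G | f | GW

Nullable set: {W}.
G -> SWf: W nullable, giving SWf | Sf.
Drop W -> ε.
W -> GW: W nullable, giving G | GW.
Unchanged (no nullable symbols): S -> SA; S -> SGf; S -> jj; A -> GGf; A -> j; G -> j; W -> f.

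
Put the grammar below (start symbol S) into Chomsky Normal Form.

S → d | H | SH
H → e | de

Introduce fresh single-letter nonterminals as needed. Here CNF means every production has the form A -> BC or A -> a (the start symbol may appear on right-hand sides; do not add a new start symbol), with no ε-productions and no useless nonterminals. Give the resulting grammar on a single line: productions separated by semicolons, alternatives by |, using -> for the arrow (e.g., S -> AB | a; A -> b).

S -> d | e | AB | SH; A -> d; B -> e; H -> e | AB

No ε-productions.
After unit-elimination: S -> d | e | SH | de; H -> e | de.
TERM: introduce A -> d, B -> e and substitute in every rule of length ≥2.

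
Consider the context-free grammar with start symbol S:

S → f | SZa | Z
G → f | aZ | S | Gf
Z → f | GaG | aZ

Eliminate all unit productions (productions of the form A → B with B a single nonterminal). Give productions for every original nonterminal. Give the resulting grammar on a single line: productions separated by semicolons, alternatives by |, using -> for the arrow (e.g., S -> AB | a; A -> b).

Unit productions: G->S, S->Z.
Unit pairs (A ⇒* B via units): (G,S), (G,Z), (S,Z).
S: inherits non-unit rules of {S, Z} → GaG | SZa | aZ | f.
G: inherits non-unit rules of {G, S, Z} → GaG | Gf | SZa | aZ | f.
Z: inherits non-unit rules of {Z} → GaG | aZ | f.

S -> f | aZ | GaG | SZa; G -> f | Gf | aZ | GaG | SZa; Z -> f | aZ | GaG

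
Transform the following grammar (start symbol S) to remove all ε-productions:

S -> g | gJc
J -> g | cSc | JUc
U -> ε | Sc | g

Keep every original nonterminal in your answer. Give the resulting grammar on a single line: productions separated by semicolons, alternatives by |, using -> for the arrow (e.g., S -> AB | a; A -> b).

S -> g | gJc; J -> g | Jc | JUc | cSc; U -> g | Sc

Nullable set: {U}.
J -> JUc: U nullable, giving JUc | Jc.
Drop U -> ε.
Unchanged (no nullable symbols): S -> g; S -> gJc; J -> cSc; J -> g; U -> Sc; U -> g.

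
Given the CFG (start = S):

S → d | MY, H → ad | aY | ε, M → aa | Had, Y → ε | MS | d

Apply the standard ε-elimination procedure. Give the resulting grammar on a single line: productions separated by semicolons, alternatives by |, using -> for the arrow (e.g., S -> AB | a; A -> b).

S -> M | d | MY; H -> a | aY | ad; M -> aa | ad | Had; Y -> d | MS

Nullable set: {H, Y}.
S -> MY: Y nullable, giving M | MY.
Drop H -> ε.
H -> aY: Y nullable, giving a | aY.
M -> Had: H nullable, giving Had | ad.
Drop Y -> ε.
Unchanged (no nullable symbols): S -> d; H -> ad; M -> aa; Y -> MS; Y -> d.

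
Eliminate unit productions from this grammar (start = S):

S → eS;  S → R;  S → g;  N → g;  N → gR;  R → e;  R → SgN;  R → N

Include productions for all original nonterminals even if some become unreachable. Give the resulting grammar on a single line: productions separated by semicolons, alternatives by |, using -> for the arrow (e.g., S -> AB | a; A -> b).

Unit productions: R->N, S->R.
Unit pairs (A ⇒* B via units): (R,N), (S,N), (S,R).
S: inherits non-unit rules of {N, R, S} → SgN | e | eS | g | gR.
N: inherits non-unit rules of {N} → g | gR.
R: inherits non-unit rules of {N, R} → SgN | e | g | gR.

S -> e | g | eS | gR | SgN; N -> g | gR; R -> e | g | gR | SgN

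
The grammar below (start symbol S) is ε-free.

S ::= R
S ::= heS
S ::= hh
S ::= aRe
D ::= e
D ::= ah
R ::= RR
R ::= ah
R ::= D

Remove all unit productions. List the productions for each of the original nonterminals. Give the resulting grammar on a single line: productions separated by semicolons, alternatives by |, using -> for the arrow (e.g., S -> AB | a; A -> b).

S -> e | RR | ah | hh | aRe | heS; D -> e | ah; R -> e | RR | ah

Unit productions: R->D, S->R.
Unit pairs (A ⇒* B via units): (R,D), (S,D), (S,R).
S: inherits non-unit rules of {D, R, S} → RR | aRe | ah | e | heS | hh.
D: inherits non-unit rules of {D} → ah | e.
R: inherits non-unit rules of {D, R} → RR | ah | e.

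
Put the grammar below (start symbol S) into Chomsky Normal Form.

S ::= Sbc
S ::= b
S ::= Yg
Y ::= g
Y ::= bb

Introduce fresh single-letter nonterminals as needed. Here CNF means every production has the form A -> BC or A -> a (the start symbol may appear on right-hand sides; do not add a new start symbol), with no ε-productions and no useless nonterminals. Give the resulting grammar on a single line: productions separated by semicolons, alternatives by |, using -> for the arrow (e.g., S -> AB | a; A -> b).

No ε-productions.
No unit productions to eliminate.
TERM: introduce A -> b, B -> c, C -> g and substitute in every rule of length ≥2.
BIN: S -> SAB becomes S -> SD, D -> AB.

S -> b | SD | YC; A -> b; B -> c; C -> g; D -> AB; Y -> g | AA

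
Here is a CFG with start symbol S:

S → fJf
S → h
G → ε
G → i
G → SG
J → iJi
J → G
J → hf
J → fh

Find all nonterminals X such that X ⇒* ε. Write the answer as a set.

{G, J}

Directly nullable (have an ε-rule): {G}.
J is nullable via J -> G (every symbol on the right is already known nullable).
Not nullable: S — each has a terminal in every rule's right-hand side or depends on a non-nullable symbol.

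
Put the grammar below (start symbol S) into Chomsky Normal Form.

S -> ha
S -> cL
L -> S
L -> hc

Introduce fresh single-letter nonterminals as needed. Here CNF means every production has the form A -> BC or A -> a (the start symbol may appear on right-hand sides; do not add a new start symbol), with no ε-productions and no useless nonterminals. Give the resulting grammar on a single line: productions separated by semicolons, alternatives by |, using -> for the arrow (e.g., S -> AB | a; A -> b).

S -> AL | BC; A -> c; B -> h; C -> a; L -> AL | BA | BC

No ε-productions.
After unit-elimination: S -> cL | ha; L -> cL | ha | hc.
TERM: introduce C -> a, A -> c, B -> h and substitute in every rule of length ≥2.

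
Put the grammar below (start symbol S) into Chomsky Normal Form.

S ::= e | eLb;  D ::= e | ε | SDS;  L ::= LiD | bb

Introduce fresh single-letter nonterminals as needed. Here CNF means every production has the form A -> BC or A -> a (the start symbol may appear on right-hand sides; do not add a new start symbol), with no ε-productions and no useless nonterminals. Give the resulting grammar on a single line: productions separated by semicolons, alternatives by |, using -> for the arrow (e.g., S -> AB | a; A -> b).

S -> e | CG; A -> i; B -> b; C -> e; D -> e | SE | SS; E -> DS; F -> AD; G -> LB; L -> BB | LA | LF

Nullable: {D}; after ε-elimination: S -> e | eLb; D -> e | SS | SDS; L -> Li | bb | LiD.
No unit productions to eliminate.
TERM: introduce B -> b, C -> e, A -> i and substitute in every rule of length ≥2.
BIN: D -> SDS becomes D -> SE, E -> DS; L -> LAD becomes L -> LF, F -> AD; S -> CLB becomes S -> CG, G -> LB.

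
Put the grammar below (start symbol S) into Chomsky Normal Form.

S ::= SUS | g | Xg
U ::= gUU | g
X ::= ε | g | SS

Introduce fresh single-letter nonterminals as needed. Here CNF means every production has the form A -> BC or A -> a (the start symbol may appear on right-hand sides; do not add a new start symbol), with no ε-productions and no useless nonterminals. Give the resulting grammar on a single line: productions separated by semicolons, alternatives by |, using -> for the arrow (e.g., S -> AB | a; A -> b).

S -> g | SB | XA; A -> g; B -> US; C -> UU; U -> g | AC; X -> g | SS

Nullable: {X}; after ε-elimination: S -> g | Xg | SUS; U -> g | gUU; X -> g | SS.
No unit productions to eliminate.
TERM: introduce A -> g and substitute in every rule of length ≥2.
BIN: S -> SUS becomes S -> SB, B -> US; U -> AUU becomes U -> AC, C -> UU.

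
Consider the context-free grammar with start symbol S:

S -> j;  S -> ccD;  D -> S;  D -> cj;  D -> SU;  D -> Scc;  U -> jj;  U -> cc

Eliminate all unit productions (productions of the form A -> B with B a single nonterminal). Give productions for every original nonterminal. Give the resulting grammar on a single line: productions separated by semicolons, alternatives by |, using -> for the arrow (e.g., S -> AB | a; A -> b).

Unit productions: D->S.
Unit pairs (A ⇒* B via units): (D,S).
S: inherits non-unit rules of {S} → ccD | j.
D: inherits non-unit rules of {D, S} → SU | Scc | ccD | cj | j.
U: inherits non-unit rules of {U} → cc | jj.

S -> j | ccD; D -> j | SU | cj | Scc | ccD; U -> cc | jj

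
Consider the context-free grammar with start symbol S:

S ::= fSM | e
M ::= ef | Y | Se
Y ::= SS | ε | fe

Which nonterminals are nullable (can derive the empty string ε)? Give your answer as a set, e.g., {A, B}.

{M, Y}

Directly nullable (have an ε-rule): {Y}.
M is nullable via M -> Y (every symbol on the right is already known nullable).
Not nullable: S — each has a terminal in every rule's right-hand side or depends on a non-nullable symbol.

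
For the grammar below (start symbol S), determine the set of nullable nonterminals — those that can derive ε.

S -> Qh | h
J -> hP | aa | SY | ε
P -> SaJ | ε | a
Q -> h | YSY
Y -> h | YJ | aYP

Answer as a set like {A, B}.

Directly nullable (have an ε-rule): {J, P}.
Not nullable: Q, S, Y — each has a terminal in every rule's right-hand side or depends on a non-nullable symbol.

{J, P}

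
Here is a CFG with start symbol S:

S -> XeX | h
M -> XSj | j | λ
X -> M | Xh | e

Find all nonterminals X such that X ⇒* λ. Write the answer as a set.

Directly nullable (have an ε-rule): {M}.
X is nullable via X -> M (every symbol on the right is already known nullable).
Not nullable: S — each has a terminal in every rule's right-hand side or depends on a non-nullable symbol.

{M, X}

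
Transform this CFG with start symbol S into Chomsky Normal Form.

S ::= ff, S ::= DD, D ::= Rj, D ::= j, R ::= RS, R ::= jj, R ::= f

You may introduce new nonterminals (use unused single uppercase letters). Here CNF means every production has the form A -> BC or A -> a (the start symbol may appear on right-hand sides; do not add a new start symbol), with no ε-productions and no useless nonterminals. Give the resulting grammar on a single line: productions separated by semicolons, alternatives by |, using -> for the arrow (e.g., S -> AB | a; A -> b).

S -> BB | DD; A -> j; B -> f; D -> j | RA; R -> f | AA | RS

No ε-productions.
No unit productions to eliminate.
TERM: introduce B -> f, A -> j and substitute in every rule of length ≥2.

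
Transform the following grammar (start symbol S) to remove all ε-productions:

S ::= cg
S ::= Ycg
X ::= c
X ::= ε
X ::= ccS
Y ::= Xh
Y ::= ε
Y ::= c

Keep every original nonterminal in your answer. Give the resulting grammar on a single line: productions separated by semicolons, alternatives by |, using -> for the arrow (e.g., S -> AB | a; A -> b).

Nullable set: {X, Y}.
S -> Ycg: Y nullable, giving Ycg | cg.
Drop X -> ε.
Drop Y -> ε.
Y -> Xh: X nullable, giving Xh | h.
Unchanged (no nullable symbols): S -> cg; X -> c; X -> ccS; Y -> c.

S -> cg | Ycg; X -> c | ccS; Y -> c | h | Xh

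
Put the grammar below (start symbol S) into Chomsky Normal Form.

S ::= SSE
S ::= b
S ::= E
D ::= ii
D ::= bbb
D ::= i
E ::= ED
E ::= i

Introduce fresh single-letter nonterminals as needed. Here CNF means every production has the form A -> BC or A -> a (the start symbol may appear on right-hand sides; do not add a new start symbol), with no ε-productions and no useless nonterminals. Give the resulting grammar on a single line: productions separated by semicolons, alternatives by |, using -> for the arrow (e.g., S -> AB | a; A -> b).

S -> b | i | ED | SF; A -> b; B -> i; C -> AA; D -> i | AC | BB; E -> i | ED; F -> SE

No ε-productions.
After unit-elimination: S -> b | i | ED | SSE; D -> i | ii | bbb; E -> i | ED.
TERM: introduce A -> b, B -> i and substitute in every rule of length ≥2.
BIN: D -> AAA becomes D -> AC, C -> AA; S -> SSE becomes S -> SF, F -> SE.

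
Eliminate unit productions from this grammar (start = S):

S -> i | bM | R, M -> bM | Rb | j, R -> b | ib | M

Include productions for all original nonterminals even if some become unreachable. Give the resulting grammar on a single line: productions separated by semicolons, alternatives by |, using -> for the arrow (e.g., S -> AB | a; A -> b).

Unit productions: R->M, S->R.
Unit pairs (A ⇒* B via units): (R,M), (S,M), (S,R).
S: inherits non-unit rules of {M, R, S} → Rb | b | bM | i | ib | j.
M: inherits non-unit rules of {M} → Rb | bM | j.
R: inherits non-unit rules of {M, R} → Rb | b | bM | ib | j.

S -> b | i | j | Rb | bM | ib; M -> j | Rb | bM; R -> b | j | Rb | bM | ib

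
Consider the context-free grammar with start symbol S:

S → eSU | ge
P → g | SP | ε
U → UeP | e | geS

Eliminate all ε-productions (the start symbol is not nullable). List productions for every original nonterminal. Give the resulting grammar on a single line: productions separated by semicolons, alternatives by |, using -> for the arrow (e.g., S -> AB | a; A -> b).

S -> ge | eSU; P -> S | g | SP; U -> e | Ue | UeP | geS

Nullable set: {P}.
Drop P -> ε.
P -> SP: P nullable, giving S | SP.
U -> UeP: P nullable, giving Ue | UeP.
Unchanged (no nullable symbols): S -> eSU; S -> ge; P -> g; U -> e; U -> geS.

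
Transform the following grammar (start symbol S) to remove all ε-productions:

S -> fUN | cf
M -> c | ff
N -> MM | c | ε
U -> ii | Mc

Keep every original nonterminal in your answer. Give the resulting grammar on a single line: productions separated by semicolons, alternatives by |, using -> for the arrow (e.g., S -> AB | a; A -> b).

S -> cf | fU | fUN; M -> c | ff; N -> c | MM; U -> Mc | ii

Nullable set: {N}.
S -> fUN: N nullable, giving fU | fUN.
Drop N -> ε.
Unchanged (no nullable symbols): S -> cf; M -> c; M -> ff; N -> MM; N -> c; U -> Mc; U -> ii.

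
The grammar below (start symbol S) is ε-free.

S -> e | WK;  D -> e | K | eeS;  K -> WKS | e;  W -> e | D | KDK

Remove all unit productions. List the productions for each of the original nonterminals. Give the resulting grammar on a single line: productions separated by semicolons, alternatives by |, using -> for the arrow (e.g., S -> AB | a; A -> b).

Unit productions: D->K, W->D.
Unit pairs (A ⇒* B via units): (D,K), (W,D), (W,K).
S: inherits non-unit rules of {S} → WK | e.
D: inherits non-unit rules of {D, K} → WKS | e | eeS.
K: inherits non-unit rules of {K} → WKS | e.
W: inherits non-unit rules of {D, K, W} → KDK | WKS | e | eeS.

S -> e | WK; D -> e | WKS | eeS; K -> e | WKS; W -> e | KDK | WKS | eeS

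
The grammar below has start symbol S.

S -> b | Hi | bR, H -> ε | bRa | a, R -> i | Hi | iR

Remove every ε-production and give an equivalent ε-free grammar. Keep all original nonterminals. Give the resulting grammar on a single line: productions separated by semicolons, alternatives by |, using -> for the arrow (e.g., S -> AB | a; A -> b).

S -> b | i | Hi | bR; H -> a | bRa; R -> i | Hi | iR

Nullable set: {H}.
S -> Hi: H nullable, giving Hi | i.
Drop H -> ε.
R -> Hi: H nullable, giving Hi | i.
Unchanged (no nullable symbols): S -> b; S -> bR; H -> a; H -> bRa; R -> i; R -> iR.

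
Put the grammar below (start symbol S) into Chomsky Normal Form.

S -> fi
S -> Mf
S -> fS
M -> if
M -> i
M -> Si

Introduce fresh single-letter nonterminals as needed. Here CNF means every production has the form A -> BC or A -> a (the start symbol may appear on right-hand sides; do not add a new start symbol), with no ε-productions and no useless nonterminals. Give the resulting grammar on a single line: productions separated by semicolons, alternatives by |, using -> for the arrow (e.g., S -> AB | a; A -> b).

S -> BA | BS | MB; A -> i; B -> f; M -> i | AB | SA

No ε-productions.
No unit productions to eliminate.
TERM: introduce B -> f, A -> i and substitute in every rule of length ≥2.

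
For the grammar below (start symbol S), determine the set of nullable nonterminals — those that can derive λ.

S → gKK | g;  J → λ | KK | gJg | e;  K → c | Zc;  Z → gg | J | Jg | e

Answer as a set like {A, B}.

Directly nullable (have an ε-rule): {J}.
Z is nullable via Z -> J (every symbol on the right is already known nullable).
Not nullable: K, S — each has a terminal in every rule's right-hand side or depends on a non-nullable symbol.

{J, Z}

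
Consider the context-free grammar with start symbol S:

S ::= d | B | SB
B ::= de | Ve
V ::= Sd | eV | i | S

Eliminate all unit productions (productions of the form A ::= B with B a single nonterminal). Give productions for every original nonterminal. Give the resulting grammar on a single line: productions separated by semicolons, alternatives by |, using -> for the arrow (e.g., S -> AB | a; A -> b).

S -> d | SB | Ve | de; B -> Ve | de; V -> d | i | SB | Sd | Ve | de | eV

Unit productions: S->B, V->S.
Unit pairs (A ⇒* B via units): (S,B), (V,B), (V,S).
S: inherits non-unit rules of {B, S} → SB | Ve | d | de.
B: inherits non-unit rules of {B} → Ve | de.
V: inherits non-unit rules of {B, S, V} → SB | Sd | Ve | d | de | eV | i.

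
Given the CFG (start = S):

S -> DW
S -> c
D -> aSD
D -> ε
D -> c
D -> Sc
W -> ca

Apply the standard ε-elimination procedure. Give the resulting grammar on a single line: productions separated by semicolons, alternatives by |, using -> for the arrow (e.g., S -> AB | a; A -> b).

S -> W | c | DW; D -> c | Sc | aS | aSD; W -> ca

Nullable set: {D}.
S -> DW: D nullable, giving DW | W.
Drop D -> ε.
D -> aSD: D nullable, giving aS | aSD.
Unchanged (no nullable symbols): S -> c; D -> Sc; D -> c; W -> ca.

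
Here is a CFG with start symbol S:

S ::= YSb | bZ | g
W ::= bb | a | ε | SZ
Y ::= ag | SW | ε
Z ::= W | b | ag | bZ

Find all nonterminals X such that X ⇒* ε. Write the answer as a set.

{W, Y, Z}

Directly nullable (have an ε-rule): {W, Y}.
Z is nullable via Z -> W (every symbol on the right is already known nullable).
Not nullable: S — each has a terminal in every rule's right-hand side or depends on a non-nullable symbol.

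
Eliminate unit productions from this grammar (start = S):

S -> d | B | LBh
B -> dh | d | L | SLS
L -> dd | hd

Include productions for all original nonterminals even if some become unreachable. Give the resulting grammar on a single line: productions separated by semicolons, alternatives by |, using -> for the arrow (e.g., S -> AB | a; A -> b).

Unit productions: B->L, S->B.
Unit pairs (A ⇒* B via units): (B,L), (S,B), (S,L).
S: inherits non-unit rules of {B, L, S} → LBh | SLS | d | dd | dh | hd.
B: inherits non-unit rules of {B, L} → SLS | d | dd | dh | hd.
L: inherits non-unit rules of {L} → dd | hd.

S -> d | dd | dh | hd | LBh | SLS; B -> d | dd | dh | hd | SLS; L -> dd | hd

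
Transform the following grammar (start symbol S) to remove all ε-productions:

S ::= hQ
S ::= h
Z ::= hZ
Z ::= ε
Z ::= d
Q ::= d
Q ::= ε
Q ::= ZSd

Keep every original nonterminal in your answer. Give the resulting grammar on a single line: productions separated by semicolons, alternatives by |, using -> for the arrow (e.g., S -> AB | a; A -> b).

S -> h | hQ; Q -> d | Sd | ZSd; Z -> d | h | hZ

Nullable set: {Q, Z}.
S -> hQ: Q nullable, giving h | hQ.
Drop Q -> ε.
Q -> ZSd: Z nullable, giving Sd | ZSd.
Drop Z -> ε.
Z -> hZ: Z nullable, giving h | hZ.
Unchanged (no nullable symbols): S -> h; Q -> d; Z -> d.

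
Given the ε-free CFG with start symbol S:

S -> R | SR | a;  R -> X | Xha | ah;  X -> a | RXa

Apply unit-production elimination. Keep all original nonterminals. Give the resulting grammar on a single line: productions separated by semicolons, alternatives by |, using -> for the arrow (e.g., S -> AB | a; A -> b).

Unit productions: R->X, S->R.
Unit pairs (A ⇒* B via units): (R,X), (S,R), (S,X).
S: inherits non-unit rules of {R, S, X} → RXa | SR | Xha | a | ah.
R: inherits non-unit rules of {R, X} → RXa | Xha | a | ah.
X: inherits non-unit rules of {X} → RXa | a.

S -> a | SR | ah | RXa | Xha; R -> a | ah | RXa | Xha; X -> a | RXa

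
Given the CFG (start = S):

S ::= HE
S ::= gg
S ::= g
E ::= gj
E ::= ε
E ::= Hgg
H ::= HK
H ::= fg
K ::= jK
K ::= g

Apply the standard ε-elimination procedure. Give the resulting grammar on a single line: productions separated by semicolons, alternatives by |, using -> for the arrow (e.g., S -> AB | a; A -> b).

S -> H | g | HE | gg; E -> gj | Hgg; H -> HK | fg; K -> g | jK

Nullable set: {E}.
S -> HE: E nullable, giving H | HE.
Drop E -> ε.
Unchanged (no nullable symbols): S -> g; S -> gg; E -> Hgg; E -> gj; H -> HK; H -> fg; K -> g; K -> jK.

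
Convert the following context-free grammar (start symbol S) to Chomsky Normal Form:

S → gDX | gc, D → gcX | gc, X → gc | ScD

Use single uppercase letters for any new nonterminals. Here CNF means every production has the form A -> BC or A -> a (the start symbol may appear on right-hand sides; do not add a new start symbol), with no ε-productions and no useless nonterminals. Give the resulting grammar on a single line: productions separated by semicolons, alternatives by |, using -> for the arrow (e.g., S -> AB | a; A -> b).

S -> AB | AE; A -> g; B -> c; C -> BX; D -> AB | AC; E -> DX; F -> BD; X -> AB | SF

No ε-productions.
No unit productions to eliminate.
TERM: introduce B -> c, A -> g and substitute in every rule of length ≥2.
BIN: D -> ABX becomes D -> AC, C -> BX; S -> ADX becomes S -> AE, E -> DX; X -> SBD becomes X -> SF, F -> BD.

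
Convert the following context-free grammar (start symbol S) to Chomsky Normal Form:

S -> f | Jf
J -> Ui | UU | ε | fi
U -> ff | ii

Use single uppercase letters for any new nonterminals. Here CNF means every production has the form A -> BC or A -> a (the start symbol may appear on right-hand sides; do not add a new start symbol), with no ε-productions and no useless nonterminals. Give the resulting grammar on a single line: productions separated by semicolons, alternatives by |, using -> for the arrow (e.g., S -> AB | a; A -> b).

Nullable: {J}; after ε-elimination: S -> f | Jf; J -> UU | Ui | fi; U -> ff | ii.
No unit productions to eliminate.
TERM: introduce B -> f, A -> i and substitute in every rule of length ≥2.

S -> f | JB; A -> i; B -> f; J -> BA | UA | UU; U -> AA | BB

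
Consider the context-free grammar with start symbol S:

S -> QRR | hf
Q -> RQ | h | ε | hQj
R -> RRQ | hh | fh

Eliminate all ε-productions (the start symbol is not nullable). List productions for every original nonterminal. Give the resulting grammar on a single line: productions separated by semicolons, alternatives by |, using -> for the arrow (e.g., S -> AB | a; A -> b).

S -> RR | hf | QRR; Q -> R | h | RQ | hj | hQj; R -> RR | fh | hh | RRQ

Nullable set: {Q}.
S -> QRR: Q nullable, giving QRR | RR.
Drop Q -> ε.
Q -> RQ: Q nullable, giving R | RQ.
Q -> hQj: Q nullable, giving hQj | hj.
R -> RRQ: Q nullable, giving RR | RRQ.
Unchanged (no nullable symbols): S -> hf; Q -> h; R -> fh; R -> hh.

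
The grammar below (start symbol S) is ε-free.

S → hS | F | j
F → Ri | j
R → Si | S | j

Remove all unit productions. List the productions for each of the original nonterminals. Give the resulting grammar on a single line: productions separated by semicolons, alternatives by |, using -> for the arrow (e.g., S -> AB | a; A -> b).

Unit productions: R->S, S->F.
Unit pairs (A ⇒* B via units): (R,F), (R,S), (S,F).
S: inherits non-unit rules of {F, S} → Ri | hS | j.
F: inherits non-unit rules of {F} → Ri | j.
R: inherits non-unit rules of {F, R, S} → Ri | Si | hS | j.

S -> j | Ri | hS; F -> j | Ri; R -> j | Ri | Si | hS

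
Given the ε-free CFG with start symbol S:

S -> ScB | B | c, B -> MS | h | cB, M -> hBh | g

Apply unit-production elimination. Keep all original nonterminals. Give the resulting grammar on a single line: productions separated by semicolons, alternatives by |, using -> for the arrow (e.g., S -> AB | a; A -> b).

S -> c | h | MS | cB | ScB; B -> h | MS | cB; M -> g | hBh

Unit productions: S->B.
Unit pairs (A ⇒* B via units): (S,B).
S: inherits non-unit rules of {B, S} → MS | ScB | c | cB | h.
B: inherits non-unit rules of {B} → MS | cB | h.
M: inherits non-unit rules of {M} → g | hBh.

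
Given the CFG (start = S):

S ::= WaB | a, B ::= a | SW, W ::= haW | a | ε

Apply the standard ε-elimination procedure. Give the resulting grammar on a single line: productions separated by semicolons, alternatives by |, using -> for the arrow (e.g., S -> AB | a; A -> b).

Nullable set: {W}.
S -> WaB: W nullable, giving WaB | aB.
B -> SW: W nullable, giving S | SW.
Drop W -> ε.
W -> haW: W nullable, giving ha | haW.
Unchanged (no nullable symbols): S -> a; B -> a; W -> a.

S -> a | aB | WaB; B -> S | a | SW; W -> a | ha | haW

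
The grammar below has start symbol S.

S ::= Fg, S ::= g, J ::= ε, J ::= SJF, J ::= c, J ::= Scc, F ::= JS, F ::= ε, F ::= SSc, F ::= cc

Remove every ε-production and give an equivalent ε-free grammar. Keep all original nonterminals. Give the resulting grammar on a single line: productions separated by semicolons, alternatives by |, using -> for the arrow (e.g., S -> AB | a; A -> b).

Nullable set: {F, J}.
S -> Fg: F nullable, giving Fg | g.
Drop F -> ε.
F -> JS: J nullable, giving JS | S.
Drop J -> ε.
J -> SJF: J, F nullable, giving S | SF | SJ | SJF.
Unchanged (no nullable symbols): S -> g; F -> SSc; F -> cc; J -> Scc; J -> c.

S -> g | Fg; F -> S | JS | cc | SSc; J -> S | c | SF | SJ | SJF | Scc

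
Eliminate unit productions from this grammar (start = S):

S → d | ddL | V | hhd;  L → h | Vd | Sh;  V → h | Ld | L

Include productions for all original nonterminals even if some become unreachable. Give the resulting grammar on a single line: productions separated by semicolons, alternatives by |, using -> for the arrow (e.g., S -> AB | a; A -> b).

Unit productions: S->V, V->L.
Unit pairs (A ⇒* B via units): (S,L), (S,V), (V,L).
S: inherits non-unit rules of {L, S, V} → Ld | Sh | Vd | d | ddL | h | hhd.
L: inherits non-unit rules of {L} → Sh | Vd | h.
V: inherits non-unit rules of {L, V} → Ld | Sh | Vd | h.

S -> d | h | Ld | Sh | Vd | ddL | hhd; L -> h | Sh | Vd; V -> h | Ld | Sh | Vd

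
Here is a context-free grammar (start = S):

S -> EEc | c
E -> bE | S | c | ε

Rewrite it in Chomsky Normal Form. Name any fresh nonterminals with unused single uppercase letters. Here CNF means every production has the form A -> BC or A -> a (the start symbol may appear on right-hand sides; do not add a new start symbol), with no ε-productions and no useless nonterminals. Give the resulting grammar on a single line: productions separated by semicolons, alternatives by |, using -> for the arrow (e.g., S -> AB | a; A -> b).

Nullable: {E}; after ε-elimination: S -> c | Ec | EEc; E -> S | b | c | bE.
After unit-elimination: S -> c | Ec | EEc; E -> b | c | Ec | bE | EEc.
TERM: introduce B -> b, A -> c and substitute in every rule of length ≥2.
BIN: E -> EEA becomes E -> EC, C -> EA; S -> EEA becomes S -> ED, D -> EA.

S -> c | EA | ED; A -> c; B -> b; C -> EA; D -> EA; E -> b | c | BE | EA | EC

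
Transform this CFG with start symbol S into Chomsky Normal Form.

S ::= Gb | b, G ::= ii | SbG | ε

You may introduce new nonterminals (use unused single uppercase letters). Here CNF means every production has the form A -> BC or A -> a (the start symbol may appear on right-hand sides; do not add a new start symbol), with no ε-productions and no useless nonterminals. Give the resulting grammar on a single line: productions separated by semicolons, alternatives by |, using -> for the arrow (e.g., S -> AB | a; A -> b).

Nullable: {G}; after ε-elimination: S -> b | Gb; G -> Sb | ii | SbG.
No unit productions to eliminate.
TERM: introduce A -> b, B -> i and substitute in every rule of length ≥2.
BIN: G -> SAG becomes G -> SC, C -> AG.

S -> b | GA; A -> b; B -> i; C -> AG; G -> BB | SA | SC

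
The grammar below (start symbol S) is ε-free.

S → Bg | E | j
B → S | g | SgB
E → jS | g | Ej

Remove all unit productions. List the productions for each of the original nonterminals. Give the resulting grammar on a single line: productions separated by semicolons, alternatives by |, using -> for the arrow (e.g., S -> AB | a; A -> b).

Unit productions: B->S, S->E.
Unit pairs (A ⇒* B via units): (B,E), (B,S), (S,E).
S: inherits non-unit rules of {E, S} → Bg | Ej | g | j | jS.
B: inherits non-unit rules of {B, E, S} → Bg | Ej | SgB | g | j | jS.
E: inherits non-unit rules of {E} → Ej | g | jS.

S -> g | j | Bg | Ej | jS; B -> g | j | Bg | Ej | jS | SgB; E -> g | Ej | jS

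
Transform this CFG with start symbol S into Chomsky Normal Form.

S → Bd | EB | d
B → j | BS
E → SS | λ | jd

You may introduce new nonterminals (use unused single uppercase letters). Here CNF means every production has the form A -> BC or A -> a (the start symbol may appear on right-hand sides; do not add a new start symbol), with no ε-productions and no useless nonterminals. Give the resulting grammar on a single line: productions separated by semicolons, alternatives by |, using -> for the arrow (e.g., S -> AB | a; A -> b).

S -> d | j | BC | BS | EB; A -> j; B -> j | BS; C -> d; E -> AC | SS

Nullable: {E}; after ε-elimination: S -> B | d | Bd | EB; B -> j | BS; E -> SS | jd.
After unit-elimination: S -> d | j | BS | Bd | EB; B -> j | BS; E -> SS | jd.
TERM: introduce C -> d, A -> j and substitute in every rule of length ≥2.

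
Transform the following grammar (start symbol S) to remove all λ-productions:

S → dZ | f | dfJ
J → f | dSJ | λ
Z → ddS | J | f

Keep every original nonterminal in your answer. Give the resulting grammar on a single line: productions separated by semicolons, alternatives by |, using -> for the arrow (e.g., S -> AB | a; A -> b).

Nullable set: {J, Z}.
S -> dZ: Z nullable, giving d | dZ.
S -> dfJ: J nullable, giving df | dfJ.
Drop J -> λ.
J -> dSJ: J nullable, giving dS | dSJ.
Z -> J: J nullable, giving J.
Unchanged (no nullable symbols): S -> f; J -> f; Z -> ddS; Z -> f.

S -> d | f | dZ | df | dfJ; J -> f | dS | dSJ; Z -> J | f | ddS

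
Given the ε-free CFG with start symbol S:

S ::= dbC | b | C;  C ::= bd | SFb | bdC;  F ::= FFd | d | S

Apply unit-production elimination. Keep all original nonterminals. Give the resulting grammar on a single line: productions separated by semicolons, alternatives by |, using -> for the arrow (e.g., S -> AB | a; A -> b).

Unit productions: F->S, S->C.
Unit pairs (A ⇒* B via units): (F,C), (F,S), (S,C).
S: inherits non-unit rules of {C, S} → SFb | b | bd | bdC | dbC.
C: inherits non-unit rules of {C} → SFb | bd | bdC.
F: inherits non-unit rules of {C, F, S} → FFd | SFb | b | bd | bdC | d | dbC.

S -> b | bd | SFb | bdC | dbC; C -> bd | SFb | bdC; F -> b | d | bd | FFd | SFb | bdC | dbC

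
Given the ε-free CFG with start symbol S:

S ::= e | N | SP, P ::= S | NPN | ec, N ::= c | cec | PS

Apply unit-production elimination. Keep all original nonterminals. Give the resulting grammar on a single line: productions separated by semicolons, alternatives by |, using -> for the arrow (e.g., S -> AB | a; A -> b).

S -> c | e | PS | SP | cec; N -> c | PS | cec; P -> c | e | PS | SP | ec | NPN | cec

Unit productions: P->S, S->N.
Unit pairs (A ⇒* B via units): (P,N), (P,S), (S,N).
S: inherits non-unit rules of {N, S} → PS | SP | c | cec | e.
N: inherits non-unit rules of {N} → PS | c | cec.
P: inherits non-unit rules of {N, P, S} → NPN | PS | SP | c | cec | e | ec.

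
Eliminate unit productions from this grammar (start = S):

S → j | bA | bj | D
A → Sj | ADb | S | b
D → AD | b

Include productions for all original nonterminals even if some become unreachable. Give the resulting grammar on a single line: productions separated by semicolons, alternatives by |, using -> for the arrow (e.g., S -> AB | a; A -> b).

Unit productions: A->S, S->D.
Unit pairs (A ⇒* B via units): (A,D), (A,S), (S,D).
S: inherits non-unit rules of {D, S} → AD | b | bA | bj | j.
A: inherits non-unit rules of {A, D, S} → AD | ADb | Sj | b | bA | bj | j.
D: inherits non-unit rules of {D} → AD | b.

S -> b | j | AD | bA | bj; A -> b | j | AD | Sj | bA | bj | ADb; D -> b | AD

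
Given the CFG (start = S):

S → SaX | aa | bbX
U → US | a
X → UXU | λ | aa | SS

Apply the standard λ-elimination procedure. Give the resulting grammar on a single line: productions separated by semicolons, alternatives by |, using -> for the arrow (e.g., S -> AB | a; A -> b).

Nullable set: {X}.
S -> SaX: X nullable, giving Sa | SaX.
S -> bbX: X nullable, giving bb | bbX.
Drop X -> λ.
X -> UXU: X nullable, giving UU | UXU.
Unchanged (no nullable symbols): S -> aa; U -> US; U -> a; X -> SS; X -> aa.

S -> Sa | aa | bb | SaX | bbX; U -> a | US; X -> SS | UU | aa | UXU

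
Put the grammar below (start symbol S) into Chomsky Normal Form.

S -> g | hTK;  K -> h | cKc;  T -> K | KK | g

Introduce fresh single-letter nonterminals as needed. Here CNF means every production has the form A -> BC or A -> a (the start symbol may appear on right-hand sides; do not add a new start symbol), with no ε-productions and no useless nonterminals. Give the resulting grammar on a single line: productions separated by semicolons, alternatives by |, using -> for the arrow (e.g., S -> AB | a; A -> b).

No ε-productions.
After unit-elimination: S -> g | hTK; K -> h | cKc; T -> g | h | KK | cKc.
TERM: introduce A -> c, B -> h and substitute in every rule of length ≥2.
BIN: K -> AKA becomes K -> AC, C -> KA; S -> BTK becomes S -> BD, D -> TK; T -> AKA becomes T -> AE, E -> KA.

S -> g | BD; A -> c; B -> h; C -> KA; D -> TK; E -> KA; K -> h | AC; T -> g | h | AE | KK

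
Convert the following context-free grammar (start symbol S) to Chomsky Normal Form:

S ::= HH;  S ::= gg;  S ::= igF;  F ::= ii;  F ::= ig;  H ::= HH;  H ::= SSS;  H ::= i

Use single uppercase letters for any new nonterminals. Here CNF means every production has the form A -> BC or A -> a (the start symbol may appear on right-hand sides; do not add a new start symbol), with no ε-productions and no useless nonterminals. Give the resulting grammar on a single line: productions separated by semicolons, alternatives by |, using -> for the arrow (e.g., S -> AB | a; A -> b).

No ε-productions.
No unit productions to eliminate.
TERM: introduce B -> g, A -> i and substitute in every rule of length ≥2.
BIN: H -> SSS becomes H -> SC, C -> SS; S -> ABF becomes S -> AD, D -> BF.

S -> AD | BB | HH; A -> i; B -> g; C -> SS; D -> BF; F -> AA | AB; H -> i | HH | SC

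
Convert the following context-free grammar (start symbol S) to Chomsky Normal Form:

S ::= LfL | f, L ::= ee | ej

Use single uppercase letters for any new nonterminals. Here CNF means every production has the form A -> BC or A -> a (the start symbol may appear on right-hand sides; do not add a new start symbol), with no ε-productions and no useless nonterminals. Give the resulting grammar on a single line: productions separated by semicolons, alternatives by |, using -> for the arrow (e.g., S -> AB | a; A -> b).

No ε-productions.
No unit productions to eliminate.
TERM: introduce A -> e, C -> f, B -> j and substitute in every rule of length ≥2.
BIN: S -> LCL becomes S -> LD, D -> CL.

S -> f | LD; A -> e; B -> j; C -> f; D -> CL; L -> AA | AB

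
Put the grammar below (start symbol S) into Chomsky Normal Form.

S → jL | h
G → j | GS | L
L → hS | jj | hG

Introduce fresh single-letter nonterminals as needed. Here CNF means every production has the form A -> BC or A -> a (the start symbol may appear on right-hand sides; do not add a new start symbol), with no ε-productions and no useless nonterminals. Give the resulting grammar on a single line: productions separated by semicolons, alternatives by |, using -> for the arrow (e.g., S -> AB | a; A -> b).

No ε-productions.
After unit-elimination: S -> h | jL; G -> j | GS | hG | hS | jj; L -> hG | hS | jj.
TERM: introduce A -> h, B -> j and substitute in every rule of length ≥2.

S -> h | BL; A -> h; B -> j; G -> j | AG | AS | BB | GS; L -> AG | AS | BB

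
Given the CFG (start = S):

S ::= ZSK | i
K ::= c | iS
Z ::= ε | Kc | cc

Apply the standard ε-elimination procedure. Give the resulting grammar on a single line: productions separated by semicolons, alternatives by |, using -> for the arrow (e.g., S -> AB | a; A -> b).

Nullable set: {Z}.
S -> ZSK: Z nullable, giving SK | ZSK.
Drop Z -> ε.
Unchanged (no nullable symbols): S -> i; K -> c; K -> iS; Z -> Kc; Z -> cc.

S -> i | SK | ZSK; K -> c | iS; Z -> Kc | cc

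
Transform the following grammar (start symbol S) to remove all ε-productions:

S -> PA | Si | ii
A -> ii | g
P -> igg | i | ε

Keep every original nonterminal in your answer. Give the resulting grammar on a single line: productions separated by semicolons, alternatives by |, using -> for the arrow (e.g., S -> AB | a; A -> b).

S -> A | PA | Si | ii; A -> g | ii; P -> i | igg

Nullable set: {P}.
S -> PA: P nullable, giving A | PA.
Drop P -> ε.
Unchanged (no nullable symbols): S -> Si; S -> ii; A -> g; A -> ii; P -> i; P -> igg.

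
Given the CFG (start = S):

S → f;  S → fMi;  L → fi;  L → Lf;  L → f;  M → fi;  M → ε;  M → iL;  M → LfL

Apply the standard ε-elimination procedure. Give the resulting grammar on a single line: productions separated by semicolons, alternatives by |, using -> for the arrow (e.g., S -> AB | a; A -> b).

S -> f | fi | fMi; L -> f | Lf | fi; M -> fi | iL | LfL

Nullable set: {M}.
S -> fMi: M nullable, giving fMi | fi.
Drop M -> ε.
Unchanged (no nullable symbols): S -> f; L -> Lf; L -> f; L -> fi; M -> LfL; M -> fi; M -> iL.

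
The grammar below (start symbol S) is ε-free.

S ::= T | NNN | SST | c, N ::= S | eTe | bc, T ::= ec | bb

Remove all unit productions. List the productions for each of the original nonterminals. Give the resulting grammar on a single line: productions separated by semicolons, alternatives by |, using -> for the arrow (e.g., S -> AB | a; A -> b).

Unit productions: N->S, S->T.
Unit pairs (A ⇒* B via units): (N,S), (N,T), (S,T).
S: inherits non-unit rules of {S, T} → NNN | SST | bb | c | ec.
N: inherits non-unit rules of {N, S, T} → NNN | SST | bb | bc | c | eTe | ec.
T: inherits non-unit rules of {T} → bb | ec.

S -> c | bb | ec | NNN | SST; N -> c | bb | bc | ec | NNN | SST | eTe; T -> bb | ec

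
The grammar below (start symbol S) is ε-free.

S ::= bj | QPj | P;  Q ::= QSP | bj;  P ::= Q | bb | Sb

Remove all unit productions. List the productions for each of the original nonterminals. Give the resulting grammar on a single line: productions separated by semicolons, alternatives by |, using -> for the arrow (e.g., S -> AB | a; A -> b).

S -> Sb | bb | bj | QPj | QSP; P -> Sb | bb | bj | QSP; Q -> bj | QSP

Unit productions: P->Q, S->P.
Unit pairs (A ⇒* B via units): (P,Q), (S,P), (S,Q).
S: inherits non-unit rules of {P, Q, S} → QPj | QSP | Sb | bb | bj.
P: inherits non-unit rules of {P, Q} → QSP | Sb | bb | bj.
Q: inherits non-unit rules of {Q} → QSP | bj.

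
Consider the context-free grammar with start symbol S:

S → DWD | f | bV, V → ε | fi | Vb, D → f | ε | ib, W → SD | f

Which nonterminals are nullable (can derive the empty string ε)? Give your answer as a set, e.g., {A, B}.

Directly nullable (have an ε-rule): {D, V}.
Not nullable: S, W — each has a terminal in every rule's right-hand side or depends on a non-nullable symbol.

{D, V}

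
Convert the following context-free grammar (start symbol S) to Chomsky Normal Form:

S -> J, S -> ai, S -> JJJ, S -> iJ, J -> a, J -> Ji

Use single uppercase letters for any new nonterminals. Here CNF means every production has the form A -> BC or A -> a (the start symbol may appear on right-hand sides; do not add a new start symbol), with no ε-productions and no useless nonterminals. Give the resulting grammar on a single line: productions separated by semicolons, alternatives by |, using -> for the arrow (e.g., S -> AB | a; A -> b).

No ε-productions.
After unit-elimination: S -> a | Ji | ai | iJ | JJJ; J -> a | Ji.
TERM: introduce B -> a, A -> i and substitute in every rule of length ≥2.
BIN: S -> JJJ becomes S -> JC, C -> JJ.

S -> a | AJ | BA | JA | JC; A -> i; B -> a; C -> JJ; J -> a | JA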